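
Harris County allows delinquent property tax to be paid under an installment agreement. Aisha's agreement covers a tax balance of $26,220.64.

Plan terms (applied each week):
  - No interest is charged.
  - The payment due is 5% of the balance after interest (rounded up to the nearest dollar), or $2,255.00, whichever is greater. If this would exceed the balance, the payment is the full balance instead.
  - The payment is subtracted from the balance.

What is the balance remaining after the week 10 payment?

# | Opening | Payment | End bal
1 | $26,220.64 | $2,255.00 | $23,965.64
2 | $23,965.64 | $2,255.00 | $21,710.64
3 | $21,710.64 | $2,255.00 | $19,455.64
4 | $19,455.64 | $2,255.00 | $17,200.64
5 | $17,200.64 | $2,255.00 | $14,945.64
6 | $14,945.64 | $2,255.00 | $12,690.64
7 | $12,690.64 | $2,255.00 | $10,435.64
8 | $10,435.64 | $2,255.00 | $8,180.64
9 | $8,180.64 | $2,255.00 | $5,925.64
10 | $5,925.64 | $2,255.00 | $3,670.64

$3,670.64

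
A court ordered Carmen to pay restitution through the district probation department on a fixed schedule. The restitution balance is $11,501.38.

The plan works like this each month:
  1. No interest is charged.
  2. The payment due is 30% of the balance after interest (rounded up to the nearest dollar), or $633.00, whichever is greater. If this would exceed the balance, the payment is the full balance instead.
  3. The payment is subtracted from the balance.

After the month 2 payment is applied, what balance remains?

Month 1: opening $11,501.38; payment $3,451.00; balance $8,050.38
Month 2: opening $8,050.38; payment $2,416.00; balance $5,634.38

$5,634.38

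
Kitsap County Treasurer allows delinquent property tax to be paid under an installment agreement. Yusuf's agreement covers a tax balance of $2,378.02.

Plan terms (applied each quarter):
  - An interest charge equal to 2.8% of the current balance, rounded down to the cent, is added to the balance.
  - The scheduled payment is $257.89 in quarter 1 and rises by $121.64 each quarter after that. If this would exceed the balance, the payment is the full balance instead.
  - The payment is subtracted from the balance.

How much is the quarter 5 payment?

Quarter 1: opening $2,378.02; interest $66.58 → $2,444.60; payment $257.89; balance $2,186.71
Quarter 2: opening $2,186.71; interest $61.22 → $2,247.93; payment $379.53; balance $1,868.40
Quarter 3: opening $1,868.40; interest $52.31 → $1,920.71; payment $501.17; balance $1,419.54
Quarter 4: opening $1,419.54; interest $39.74 → $1,459.28; payment $622.81; balance $836.47
Quarter 5: opening $836.47; interest $23.42 → $859.89; payment $744.45; balance $115.44

$744.45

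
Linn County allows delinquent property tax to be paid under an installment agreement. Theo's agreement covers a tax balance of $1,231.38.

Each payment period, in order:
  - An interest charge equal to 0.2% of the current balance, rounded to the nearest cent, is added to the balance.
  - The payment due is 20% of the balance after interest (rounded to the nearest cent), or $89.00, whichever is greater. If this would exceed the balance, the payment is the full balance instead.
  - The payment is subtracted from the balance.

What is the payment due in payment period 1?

Payment period 1: opening $1,231.38; interest $2.46 → $1,233.84; payment $246.77; balance $987.07

$246.77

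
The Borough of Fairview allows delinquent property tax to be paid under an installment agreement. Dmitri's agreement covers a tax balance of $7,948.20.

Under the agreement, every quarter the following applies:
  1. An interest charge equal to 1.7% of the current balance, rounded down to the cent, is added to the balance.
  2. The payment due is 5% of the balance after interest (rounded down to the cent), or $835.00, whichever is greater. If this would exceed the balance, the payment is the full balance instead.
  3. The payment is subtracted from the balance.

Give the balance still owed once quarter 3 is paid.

Quarter 1: opening $7,948.20; interest $135.11 → $8,083.31; payment $835.00; balance $7,248.31
Quarter 2: opening $7,248.31; interest $123.22 → $7,371.53; payment $835.00; balance $6,536.53
Quarter 3: opening $6,536.53; interest $111.12 → $6,647.65; payment $835.00; balance $5,812.65

$5,812.65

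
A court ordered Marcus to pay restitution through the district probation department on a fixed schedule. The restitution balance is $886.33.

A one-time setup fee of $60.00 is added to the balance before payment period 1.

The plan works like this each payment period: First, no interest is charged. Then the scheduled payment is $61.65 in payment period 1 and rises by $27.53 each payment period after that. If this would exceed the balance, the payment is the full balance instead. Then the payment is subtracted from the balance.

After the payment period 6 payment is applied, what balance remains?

$163.48

Payment period 1: opening $946.33; payment $61.65; balance $884.68
Payment period 2: opening $884.68; payment $89.18; balance $795.50
Payment period 3: opening $795.50; payment $116.71; balance $678.79
Payment period 4: opening $678.79; payment $144.24; balance $534.55
Payment period 5: opening $534.55; payment $171.77; balance $362.78
Payment period 6: opening $362.78; payment $199.30; balance $163.48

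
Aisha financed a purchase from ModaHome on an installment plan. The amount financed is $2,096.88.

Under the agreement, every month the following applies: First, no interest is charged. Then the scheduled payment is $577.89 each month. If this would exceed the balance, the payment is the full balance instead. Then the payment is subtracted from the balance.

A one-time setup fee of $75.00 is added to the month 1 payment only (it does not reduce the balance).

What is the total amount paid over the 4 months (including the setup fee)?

Month 1: opening $2,096.88; payment $577.89 (+ $75.00 fee); balance $1,518.99
Month 2: opening $1,518.99; payment $577.89; balance $941.10
Month 3: opening $941.10; payment $577.89; balance $363.21
Month 4: opening $363.21; payment $363.21; balance $0.00
Total paid: $2,171.88

$2,171.88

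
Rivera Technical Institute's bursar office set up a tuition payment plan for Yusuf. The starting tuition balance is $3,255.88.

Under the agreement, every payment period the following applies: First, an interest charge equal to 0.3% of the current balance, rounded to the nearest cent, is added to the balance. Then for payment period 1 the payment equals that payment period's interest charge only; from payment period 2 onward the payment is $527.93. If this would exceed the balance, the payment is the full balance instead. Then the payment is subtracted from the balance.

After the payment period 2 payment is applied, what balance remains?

Payment period 1: opening $3,255.88; interest $9.77 → $3,265.65; payment $9.77; balance $3,255.88
Payment period 2: opening $3,255.88; interest $9.77 → $3,265.65; payment $527.93; balance $2,737.72

$2,737.72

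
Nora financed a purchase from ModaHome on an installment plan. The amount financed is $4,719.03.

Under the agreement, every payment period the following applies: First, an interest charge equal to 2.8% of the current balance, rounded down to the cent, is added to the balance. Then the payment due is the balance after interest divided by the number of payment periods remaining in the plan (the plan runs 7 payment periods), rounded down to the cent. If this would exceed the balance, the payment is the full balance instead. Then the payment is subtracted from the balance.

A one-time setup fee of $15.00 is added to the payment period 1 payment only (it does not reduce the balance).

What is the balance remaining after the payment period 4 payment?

$2,258.64

# | Opening | Interest | Payment | Fee | End bal
1 | $4,719.03 | $132.13 | $693.02 | $15.00 | $4,158.14
2 | $4,158.14 | $116.42 | $712.42 | — | $3,562.14
3 | $3,562.14 | $99.73 | $732.37 | — | $2,929.50
4 | $2,929.50 | $82.02 | $752.88 | — | $2,258.64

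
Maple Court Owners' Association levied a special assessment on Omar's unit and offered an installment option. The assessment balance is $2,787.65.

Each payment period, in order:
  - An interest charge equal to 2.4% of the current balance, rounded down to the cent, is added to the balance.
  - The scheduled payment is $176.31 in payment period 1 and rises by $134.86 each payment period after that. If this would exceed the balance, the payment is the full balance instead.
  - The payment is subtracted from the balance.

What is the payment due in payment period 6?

$850.61

Payment period 1: $2,787.65 +$66.90 interest = $2,854.55; pay $176.31 → $2,678.24
Payment period 2: $2,678.24 +$64.27 interest = $2,742.51; pay $311.17 → $2,431.34
Payment period 3: $2,431.34 +$58.35 interest = $2,489.69; pay $446.03 → $2,043.66
Payment period 4: $2,043.66 +$49.04 interest = $2,092.70; pay $580.89 → $1,511.81
Payment period 5: $1,511.81 +$36.28 interest = $1,548.09; pay $715.75 → $832.34
Payment period 6: $832.34 +$19.97 interest = $852.31; pay $850.61 → $1.70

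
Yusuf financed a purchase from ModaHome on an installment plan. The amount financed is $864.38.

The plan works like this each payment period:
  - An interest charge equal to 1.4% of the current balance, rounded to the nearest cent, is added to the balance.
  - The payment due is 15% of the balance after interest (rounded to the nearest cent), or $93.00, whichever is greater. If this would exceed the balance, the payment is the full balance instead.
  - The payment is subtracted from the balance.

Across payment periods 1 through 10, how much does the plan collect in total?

# | Opening | Interest | Payment | End bal
1 | $864.38 | $12.10 | $131.47 | $745.01
2 | $745.01 | $10.43 | $113.32 | $642.12
3 | $642.12 | $8.99 | $97.67 | $553.44
4 | $553.44 | $7.75 | $93.00 | $468.19
5 | $468.19 | $6.55 | $93.00 | $381.74
6 | $381.74 | $5.34 | $93.00 | $294.08
7 | $294.08 | $4.12 | $93.00 | $205.20
8 | $205.20 | $2.87 | $93.00 | $115.07
9 | $115.07 | $1.61 | $93.00 | $23.68
10 | $23.68 | $0.33 | $24.01 | $0.00
Total paid: $924.47

$924.47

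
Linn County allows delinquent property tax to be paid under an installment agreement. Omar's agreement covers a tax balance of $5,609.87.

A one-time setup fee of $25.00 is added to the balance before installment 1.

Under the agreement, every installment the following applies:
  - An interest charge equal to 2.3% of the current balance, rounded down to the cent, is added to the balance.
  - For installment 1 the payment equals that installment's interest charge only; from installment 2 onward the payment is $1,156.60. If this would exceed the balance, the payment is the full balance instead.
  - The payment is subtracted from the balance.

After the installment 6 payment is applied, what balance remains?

$258.15

Installment 1: $5,634.87 +$129.60 interest = $5,764.47; pay $129.60 → $5,634.87
Installment 2: $5,634.87 +$129.60 interest = $5,764.47; pay $1,156.60 → $4,607.87
Installment 3: $4,607.87 +$105.98 interest = $4,713.85; pay $1,156.60 → $3,557.25
Installment 4: $3,557.25 +$81.81 interest = $3,639.06; pay $1,156.60 → $2,482.46
Installment 5: $2,482.46 +$57.09 interest = $2,539.55; pay $1,156.60 → $1,382.95
Installment 6: $1,382.95 +$31.80 interest = $1,414.75; pay $1,156.60 → $258.15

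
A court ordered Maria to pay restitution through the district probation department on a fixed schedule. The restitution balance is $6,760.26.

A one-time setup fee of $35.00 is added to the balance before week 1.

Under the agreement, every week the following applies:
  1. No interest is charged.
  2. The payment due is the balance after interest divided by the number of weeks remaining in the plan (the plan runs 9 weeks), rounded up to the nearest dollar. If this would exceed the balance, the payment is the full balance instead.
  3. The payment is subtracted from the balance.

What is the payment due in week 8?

Week 1: $6,795.26 − $756.00 → $6,039.26
Week 2: $6,039.26 − $755.00 → $5,284.26
Week 3: $5,284.26 − $755.00 → $4,529.26
Week 4: $4,529.26 − $755.00 → $3,774.26
Week 5: $3,774.26 − $755.00 → $3,019.26
Week 6: $3,019.26 − $755.00 → $2,264.26
Week 7: $2,264.26 − $755.00 → $1,509.26
Week 8: $1,509.26 − $755.00 → $754.26

$755.00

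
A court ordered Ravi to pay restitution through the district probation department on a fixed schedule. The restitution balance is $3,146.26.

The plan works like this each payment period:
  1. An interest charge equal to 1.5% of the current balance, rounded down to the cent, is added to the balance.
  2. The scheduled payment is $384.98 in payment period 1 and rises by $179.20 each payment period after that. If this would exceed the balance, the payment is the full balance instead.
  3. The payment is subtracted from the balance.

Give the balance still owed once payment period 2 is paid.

# | Opening | Interest | Payment | End bal
1 | $3,146.26 | $47.19 | $384.98 | $2,808.47
2 | $2,808.47 | $42.12 | $564.18 | $2,286.41

$2,286.41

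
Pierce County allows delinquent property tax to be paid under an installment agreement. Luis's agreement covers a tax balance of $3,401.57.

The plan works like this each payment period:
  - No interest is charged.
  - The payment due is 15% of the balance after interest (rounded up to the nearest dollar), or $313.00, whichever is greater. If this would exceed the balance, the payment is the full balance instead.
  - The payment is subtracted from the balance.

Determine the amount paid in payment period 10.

Payment period 1: opening $3,401.57; payment $511.00; balance $2,890.57
Payment period 2: opening $2,890.57; payment $434.00; balance $2,456.57
Payment period 3: opening $2,456.57; payment $369.00; balance $2,087.57
Payment period 4: opening $2,087.57; payment $314.00; balance $1,773.57
Payment period 5: opening $1,773.57; payment $313.00; balance $1,460.57
Payment period 6: opening $1,460.57; payment $313.00; balance $1,147.57
Payment period 7: opening $1,147.57; payment $313.00; balance $834.57
Payment period 8: opening $834.57; payment $313.00; balance $521.57
Payment period 9: opening $521.57; payment $313.00; balance $208.57
Payment period 10: opening $208.57; payment $208.57; balance $0.00

$208.57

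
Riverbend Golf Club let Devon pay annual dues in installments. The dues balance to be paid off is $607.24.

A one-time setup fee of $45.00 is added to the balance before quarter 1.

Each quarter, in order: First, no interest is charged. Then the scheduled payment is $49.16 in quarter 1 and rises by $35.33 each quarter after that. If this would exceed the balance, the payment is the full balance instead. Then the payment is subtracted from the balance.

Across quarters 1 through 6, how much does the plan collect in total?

$652.24

Quarter 1: opening $652.24; payment $49.16; balance $603.08
Quarter 2: opening $603.08; payment $84.49; balance $518.59
Quarter 3: opening $518.59; payment $119.82; balance $398.77
Quarter 4: opening $398.77; payment $155.15; balance $243.62
Quarter 5: opening $243.62; payment $190.48; balance $53.14
Quarter 6: opening $53.14; payment $53.14; balance $0.00
Total paid: $652.24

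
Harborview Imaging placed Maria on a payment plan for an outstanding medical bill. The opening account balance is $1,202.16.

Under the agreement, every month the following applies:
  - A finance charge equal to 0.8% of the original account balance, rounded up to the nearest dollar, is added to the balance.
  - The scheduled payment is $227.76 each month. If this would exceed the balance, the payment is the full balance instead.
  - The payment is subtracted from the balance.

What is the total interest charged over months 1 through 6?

$60.00

Month 1: $1,202.16 +$10.00 interest = $1,212.16; pay $227.76 → $984.40
Month 2: $984.40 +$10.00 interest = $994.40; pay $227.76 → $766.64
Month 3: $766.64 +$10.00 interest = $776.64; pay $227.76 → $548.88
Month 4: $548.88 +$10.00 interest = $558.88; pay $227.76 → $331.12
Month 5: $331.12 +$10.00 interest = $341.12; pay $227.76 → $113.36
Month 6: $113.36 +$10.00 interest = $123.36; pay $123.36 → $0.00
Total interest: $10.00 + $10.00 + $10.00 + $10.00 + $10.00 + $10.00 = $60.00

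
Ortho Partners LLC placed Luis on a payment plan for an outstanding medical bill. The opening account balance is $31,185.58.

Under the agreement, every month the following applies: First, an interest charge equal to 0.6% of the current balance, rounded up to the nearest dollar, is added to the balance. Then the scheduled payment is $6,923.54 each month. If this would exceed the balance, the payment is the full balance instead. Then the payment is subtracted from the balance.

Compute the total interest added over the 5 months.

Month 1: opening $31,185.58; interest $188.00 → $31,373.58; payment $6,923.54; balance $24,450.04
Month 2: opening $24,450.04; interest $147.00 → $24,597.04; payment $6,923.54; balance $17,673.50
Month 3: opening $17,673.50; interest $107.00 → $17,780.50; payment $6,923.54; balance $10,856.96
Month 4: opening $10,856.96; interest $66.00 → $10,922.96; payment $6,923.54; balance $3,999.42
Month 5: opening $3,999.42; interest $24.00 → $4,023.42; payment $4,023.42; balance $0.00
Total interest: $188.00 + $147.00 + $107.00 + $66.00 + $24.00 = $532.00

$532.00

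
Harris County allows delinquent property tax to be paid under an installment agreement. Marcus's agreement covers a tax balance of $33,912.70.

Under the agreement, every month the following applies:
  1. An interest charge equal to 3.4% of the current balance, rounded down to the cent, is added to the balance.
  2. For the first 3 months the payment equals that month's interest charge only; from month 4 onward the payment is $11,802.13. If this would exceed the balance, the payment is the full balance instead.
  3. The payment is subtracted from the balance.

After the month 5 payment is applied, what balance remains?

$12,252.43

Month 1: opening $33,912.70; interest $1,153.03 → $35,065.73; payment $1,153.03; balance $33,912.70
Month 2: opening $33,912.70; interest $1,153.03 → $35,065.73; payment $1,153.03; balance $33,912.70
Month 3: opening $33,912.70; interest $1,153.03 → $35,065.73; payment $1,153.03; balance $33,912.70
Month 4: opening $33,912.70; interest $1,153.03 → $35,065.73; payment $11,802.13; balance $23,263.60
Month 5: opening $23,263.60; interest $790.96 → $24,054.56; payment $11,802.13; balance $12,252.43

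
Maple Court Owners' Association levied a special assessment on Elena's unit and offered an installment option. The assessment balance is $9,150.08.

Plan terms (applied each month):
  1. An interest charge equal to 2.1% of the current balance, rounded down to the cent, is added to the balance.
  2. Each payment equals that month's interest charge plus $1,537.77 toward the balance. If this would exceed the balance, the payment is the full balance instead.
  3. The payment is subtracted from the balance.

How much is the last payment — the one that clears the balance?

$1,491.91

# | Opening | Interest | Payment | End bal
1 | $9,150.08 | $192.15 | $1,729.92 | $7,612.31
2 | $7,612.31 | $159.85 | $1,697.62 | $6,074.54
3 | $6,074.54 | $127.56 | $1,665.33 | $4,536.77
4 | $4,536.77 | $95.27 | $1,633.04 | $2,999.00
5 | $2,999.00 | $62.97 | $1,600.74 | $1,461.23
6 | $1,461.23 | $30.68 | $1,491.91 | $0.00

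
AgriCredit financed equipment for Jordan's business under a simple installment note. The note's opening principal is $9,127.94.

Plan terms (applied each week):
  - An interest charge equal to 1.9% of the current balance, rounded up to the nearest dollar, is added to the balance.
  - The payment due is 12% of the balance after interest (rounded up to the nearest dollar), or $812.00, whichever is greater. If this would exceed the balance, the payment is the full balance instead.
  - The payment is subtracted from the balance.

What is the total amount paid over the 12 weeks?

$10,238.94

Week 1: $9,127.94 +$174.00 interest = $9,301.94; pay $1,117.00 → $8,184.94
Week 2: $8,184.94 +$156.00 interest = $8,340.94; pay $1,001.00 → $7,339.94
Week 3: $7,339.94 +$140.00 interest = $7,479.94; pay $898.00 → $6,581.94
Week 4: $6,581.94 +$126.00 interest = $6,707.94; pay $812.00 → $5,895.94
Week 5: $5,895.94 +$113.00 interest = $6,008.94; pay $812.00 → $5,196.94
Week 6: $5,196.94 +$99.00 interest = $5,295.94; pay $812.00 → $4,483.94
Week 7: $4,483.94 +$86.00 interest = $4,569.94; pay $812.00 → $3,757.94
Week 8: $3,757.94 +$72.00 interest = $3,829.94; pay $812.00 → $3,017.94
Week 9: $3,017.94 +$58.00 interest = $3,075.94; pay $812.00 → $2,263.94
Week 10: $2,263.94 +$44.00 interest = $2,307.94; pay $812.00 → $1,495.94
Week 11: $1,495.94 +$29.00 interest = $1,524.94; pay $812.00 → $712.94
Week 12: $712.94 +$14.00 interest = $726.94; pay $726.94 → $0.00
Total paid: $10,238.94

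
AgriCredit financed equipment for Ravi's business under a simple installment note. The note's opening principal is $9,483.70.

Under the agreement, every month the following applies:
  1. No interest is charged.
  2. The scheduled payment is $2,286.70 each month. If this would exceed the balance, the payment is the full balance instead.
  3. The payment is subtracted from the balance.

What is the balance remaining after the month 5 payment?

# | Opening | Payment | End bal
1 | $9,483.70 | $2,286.70 | $7,197.00
2 | $7,197.00 | $2,286.70 | $4,910.30
3 | $4,910.30 | $2,286.70 | $2,623.60
4 | $2,623.60 | $2,286.70 | $336.90
5 | $336.90 | $336.90 | $0.00

$0.00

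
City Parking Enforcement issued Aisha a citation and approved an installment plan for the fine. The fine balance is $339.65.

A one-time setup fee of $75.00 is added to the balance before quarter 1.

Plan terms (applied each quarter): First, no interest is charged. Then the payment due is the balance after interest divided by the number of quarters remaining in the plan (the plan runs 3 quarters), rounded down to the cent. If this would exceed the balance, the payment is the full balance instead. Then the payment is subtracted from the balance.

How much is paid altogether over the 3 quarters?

$414.65

Quarter 1: opening $414.65; payment $138.21; balance $276.44
Quarter 2: opening $276.44; payment $138.22; balance $138.22
Quarter 3: opening $138.22; payment $138.22; balance $0.00
Total paid: $414.65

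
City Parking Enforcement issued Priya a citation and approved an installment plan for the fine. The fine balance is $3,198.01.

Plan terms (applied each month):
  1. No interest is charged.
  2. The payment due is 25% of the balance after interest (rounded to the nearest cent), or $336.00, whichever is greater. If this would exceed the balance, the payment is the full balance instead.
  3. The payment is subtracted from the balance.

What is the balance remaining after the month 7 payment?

# | Opening | Payment | End bal
1 | $3,198.01 | $799.50 | $2,398.51
2 | $2,398.51 | $599.63 | $1,798.88
3 | $1,798.88 | $449.72 | $1,349.16
4 | $1,349.16 | $337.29 | $1,011.87
5 | $1,011.87 | $336.00 | $675.87
6 | $675.87 | $336.00 | $339.87
7 | $339.87 | $336.00 | $3.87

$3.87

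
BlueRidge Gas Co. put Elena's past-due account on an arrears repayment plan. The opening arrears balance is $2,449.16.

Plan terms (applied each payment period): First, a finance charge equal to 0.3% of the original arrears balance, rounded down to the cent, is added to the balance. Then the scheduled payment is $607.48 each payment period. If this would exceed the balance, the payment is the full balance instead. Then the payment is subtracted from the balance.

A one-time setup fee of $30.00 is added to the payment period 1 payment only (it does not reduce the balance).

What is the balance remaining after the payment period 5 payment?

# | Opening | Interest | Payment | Fee | End bal
1 | $2,449.16 | $7.34 | $607.48 | $30.00 | $1,849.02
2 | $1,849.02 | $7.34 | $607.48 | — | $1,248.88
3 | $1,248.88 | $7.34 | $607.48 | — | $648.74
4 | $648.74 | $7.34 | $607.48 | — | $48.60
5 | $48.60 | $7.34 | $55.94 | — | $0.00

$0.00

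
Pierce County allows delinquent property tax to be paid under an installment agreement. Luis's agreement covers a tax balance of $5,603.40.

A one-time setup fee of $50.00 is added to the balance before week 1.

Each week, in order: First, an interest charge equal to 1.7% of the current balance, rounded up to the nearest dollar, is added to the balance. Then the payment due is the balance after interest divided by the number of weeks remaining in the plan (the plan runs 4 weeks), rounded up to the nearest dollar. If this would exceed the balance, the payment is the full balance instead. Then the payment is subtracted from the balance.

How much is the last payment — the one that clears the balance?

Week 1: opening $5,653.40; interest $97.00 → $5,750.40; payment $1,438.00; balance $4,312.40
Week 2: opening $4,312.40; interest $74.00 → $4,386.40; payment $1,463.00; balance $2,923.40
Week 3: opening $2,923.40; interest $50.00 → $2,973.40; payment $1,487.00; balance $1,486.40
Week 4: opening $1,486.40; interest $26.00 → $1,512.40; payment $1,512.40; balance $0.00

$1,512.40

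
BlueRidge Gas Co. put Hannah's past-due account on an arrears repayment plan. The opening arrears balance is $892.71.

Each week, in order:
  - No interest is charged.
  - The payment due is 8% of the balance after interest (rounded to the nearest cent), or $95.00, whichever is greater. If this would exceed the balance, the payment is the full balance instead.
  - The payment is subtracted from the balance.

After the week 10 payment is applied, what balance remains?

# | Opening | Payment | End bal
1 | $892.71 | $95.00 | $797.71
2 | $797.71 | $95.00 | $702.71
3 | $702.71 | $95.00 | $607.71
4 | $607.71 | $95.00 | $512.71
5 | $512.71 | $95.00 | $417.71
6 | $417.71 | $95.00 | $322.71
7 | $322.71 | $95.00 | $227.71
8 | $227.71 | $95.00 | $132.71
9 | $132.71 | $95.00 | $37.71
10 | $37.71 | $37.71 | $0.00

$0.00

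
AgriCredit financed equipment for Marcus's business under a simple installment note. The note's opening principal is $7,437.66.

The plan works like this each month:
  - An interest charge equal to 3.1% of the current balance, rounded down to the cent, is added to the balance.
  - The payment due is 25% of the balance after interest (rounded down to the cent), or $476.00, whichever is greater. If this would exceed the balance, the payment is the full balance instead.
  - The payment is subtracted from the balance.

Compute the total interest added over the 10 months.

Month 1: opening $7,437.66; interest $230.56 → $7,668.22; payment $1,917.05; balance $5,751.17
Month 2: opening $5,751.17; interest $178.28 → $5,929.45; payment $1,482.36; balance $4,447.09
Month 3: opening $4,447.09; interest $137.85 → $4,584.94; payment $1,146.23; balance $3,438.71
Month 4: opening $3,438.71; interest $106.60 → $3,545.31; payment $886.32; balance $2,658.99
Month 5: opening $2,658.99; interest $82.42 → $2,741.41; payment $685.35; balance $2,056.06
Month 6: opening $2,056.06; interest $63.73 → $2,119.79; payment $529.94; balance $1,589.85
Month 7: opening $1,589.85; interest $49.28 → $1,639.13; payment $476.00; balance $1,163.13
Month 8: opening $1,163.13; interest $36.05 → $1,199.18; payment $476.00; balance $723.18
Month 9: opening $723.18; interest $22.41 → $745.59; payment $476.00; balance $269.59
Month 10: opening $269.59; interest $8.35 → $277.94; payment $277.94; balance $0.00
Total interest: $230.56 + $178.28 + $137.85 + $106.60 + $82.42 + $63.73 + $49.28 + $36.05 + $22.41 + $8.35 = $915.53

$915.53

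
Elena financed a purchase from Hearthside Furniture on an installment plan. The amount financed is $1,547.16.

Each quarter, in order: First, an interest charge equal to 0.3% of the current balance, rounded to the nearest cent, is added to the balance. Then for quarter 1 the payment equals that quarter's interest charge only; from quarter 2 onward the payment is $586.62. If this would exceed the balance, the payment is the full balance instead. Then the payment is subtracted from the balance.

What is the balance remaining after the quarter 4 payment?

Quarter 1: opening $1,547.16; interest $4.64 → $1,551.80; payment $4.64; balance $1,547.16
Quarter 2: opening $1,547.16; interest $4.64 → $1,551.80; payment $586.62; balance $965.18
Quarter 3: opening $965.18; interest $2.90 → $968.08; payment $586.62; balance $381.46
Quarter 4: opening $381.46; interest $1.14 → $382.60; payment $382.60; balance $0.00

$0.00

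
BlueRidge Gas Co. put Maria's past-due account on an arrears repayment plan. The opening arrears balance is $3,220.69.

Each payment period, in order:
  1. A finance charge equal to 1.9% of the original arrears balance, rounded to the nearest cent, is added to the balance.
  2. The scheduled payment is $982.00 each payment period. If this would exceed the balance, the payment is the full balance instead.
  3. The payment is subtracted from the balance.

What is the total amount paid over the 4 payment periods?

$3,465.45

Payment period 1: opening $3,220.69; interest $61.19 → $3,281.88; payment $982.00; balance $2,299.88
Payment period 2: opening $2,299.88; interest $61.19 → $2,361.07; payment $982.00; balance $1,379.07
Payment period 3: opening $1,379.07; interest $61.19 → $1,440.26; payment $982.00; balance $458.26
Payment period 4: opening $458.26; interest $61.19 → $519.45; payment $519.45; balance $0.00
Total paid: $3,465.45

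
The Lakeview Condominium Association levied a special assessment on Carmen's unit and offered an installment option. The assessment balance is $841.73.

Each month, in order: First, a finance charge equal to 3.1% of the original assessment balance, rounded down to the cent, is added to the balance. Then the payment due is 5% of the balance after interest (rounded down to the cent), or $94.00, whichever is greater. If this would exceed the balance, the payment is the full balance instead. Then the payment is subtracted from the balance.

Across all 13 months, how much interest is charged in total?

$339.17

Month 1: opening $841.73; interest $26.09 → $867.82; payment $94.00; balance $773.82
Month 2: opening $773.82; interest $26.09 → $799.91; payment $94.00; balance $705.91
Month 3: opening $705.91; interest $26.09 → $732.00; payment $94.00; balance $638.00
Month 4: opening $638.00; interest $26.09 → $664.09; payment $94.00; balance $570.09
Month 5: opening $570.09; interest $26.09 → $596.18; payment $94.00; balance $502.18
Month 6: opening $502.18; interest $26.09 → $528.27; payment $94.00; balance $434.27
Month 7: opening $434.27; interest $26.09 → $460.36; payment $94.00; balance $366.36
Month 8: opening $366.36; interest $26.09 → $392.45; payment $94.00; balance $298.45
Month 9: opening $298.45; interest $26.09 → $324.54; payment $94.00; balance $230.54
Month 10: opening $230.54; interest $26.09 → $256.63; payment $94.00; balance $162.63
Month 11: opening $162.63; interest $26.09 → $188.72; payment $94.00; balance $94.72
Month 12: opening $94.72; interest $26.09 → $120.81; payment $94.00; balance $26.81
Month 13: opening $26.81; interest $26.09 → $52.90; payment $52.90; balance $0.00
Total interest: $26.09 + $26.09 + $26.09 + $26.09 + $26.09 + $26.09 + $26.09 + $26.09 + $26.09 + $26.09 + $26.09 + $26.09 + $26.09 = $339.17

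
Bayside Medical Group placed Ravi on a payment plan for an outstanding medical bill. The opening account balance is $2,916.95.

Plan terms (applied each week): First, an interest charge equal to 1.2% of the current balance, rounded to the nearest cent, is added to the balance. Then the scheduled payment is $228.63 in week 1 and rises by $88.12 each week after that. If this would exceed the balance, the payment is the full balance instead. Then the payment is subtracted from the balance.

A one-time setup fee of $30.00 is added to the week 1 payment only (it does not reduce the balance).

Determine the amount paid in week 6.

$669.23

# | Opening | Interest | Payment | Fee | End bal
1 | $2,916.95 | $35.00 | $228.63 | $30.00 | $2,723.32
2 | $2,723.32 | $32.68 | $316.75 | — | $2,439.25
3 | $2,439.25 | $29.27 | $404.87 | — | $2,063.65
4 | $2,063.65 | $24.76 | $492.99 | — | $1,595.42
5 | $1,595.42 | $19.15 | $581.11 | — | $1,033.46
6 | $1,033.46 | $12.40 | $669.23 | — | $376.63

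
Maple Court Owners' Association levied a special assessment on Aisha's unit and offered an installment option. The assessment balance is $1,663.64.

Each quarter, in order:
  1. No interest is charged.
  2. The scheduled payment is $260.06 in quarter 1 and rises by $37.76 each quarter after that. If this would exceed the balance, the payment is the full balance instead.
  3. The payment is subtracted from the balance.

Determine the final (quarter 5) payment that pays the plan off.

$396.84

Quarter 1: opening $1,663.64; payment $260.06; balance $1,403.58
Quarter 2: opening $1,403.58; payment $297.82; balance $1,105.76
Quarter 3: opening $1,105.76; payment $335.58; balance $770.18
Quarter 4: opening $770.18; payment $373.34; balance $396.84
Quarter 5: opening $396.84; payment $396.84; balance $0.00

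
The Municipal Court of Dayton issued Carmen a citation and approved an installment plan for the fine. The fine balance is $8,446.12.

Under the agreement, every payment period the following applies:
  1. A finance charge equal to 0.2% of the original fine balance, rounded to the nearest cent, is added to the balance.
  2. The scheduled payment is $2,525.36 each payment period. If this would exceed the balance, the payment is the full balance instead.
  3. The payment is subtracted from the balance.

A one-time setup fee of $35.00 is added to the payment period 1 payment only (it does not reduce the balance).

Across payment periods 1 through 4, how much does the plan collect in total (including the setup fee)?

# | Opening | Interest | Payment | Fee | End bal
1 | $8,446.12 | $16.89 | $2,525.36 | $35.00 | $5,937.65
2 | $5,937.65 | $16.89 | $2,525.36 | — | $3,429.18
3 | $3,429.18 | $16.89 | $2,525.36 | — | $920.71
4 | $920.71 | $16.89 | $937.60 | — | $0.00
Total paid: $8,548.68

$8,548.68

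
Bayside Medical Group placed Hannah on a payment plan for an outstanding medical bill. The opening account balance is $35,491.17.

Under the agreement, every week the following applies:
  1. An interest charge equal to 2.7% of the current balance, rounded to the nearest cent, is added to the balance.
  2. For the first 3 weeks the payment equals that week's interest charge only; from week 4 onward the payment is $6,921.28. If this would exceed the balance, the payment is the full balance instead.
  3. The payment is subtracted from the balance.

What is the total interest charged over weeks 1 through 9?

Week 1: $35,491.17 +$958.26 interest = $36,449.43; pay $958.26 → $35,491.17
Week 2: $35,491.17 +$958.26 interest = $36,449.43; pay $958.26 → $35,491.17
Week 3: $35,491.17 +$958.26 interest = $36,449.43; pay $958.26 → $35,491.17
Week 4: $35,491.17 +$958.26 interest = $36,449.43; pay $6,921.28 → $29,528.15
Week 5: $29,528.15 +$797.26 interest = $30,325.41; pay $6,921.28 → $23,404.13
Week 6: $23,404.13 +$631.91 interest = $24,036.04; pay $6,921.28 → $17,114.76
Week 7: $17,114.76 +$462.10 interest = $17,576.86; pay $6,921.28 → $10,655.58
Week 8: $10,655.58 +$287.70 interest = $10,943.28; pay $6,921.28 → $4,022.00
Week 9: $4,022.00 +$108.59 interest = $4,130.59; pay $4,130.59 → $0.00
Total interest: $958.26 + $958.26 + $958.26 + $958.26 + $797.26 + $631.91 + $462.10 + $287.70 + $108.59 = $6,120.60

$6,120.60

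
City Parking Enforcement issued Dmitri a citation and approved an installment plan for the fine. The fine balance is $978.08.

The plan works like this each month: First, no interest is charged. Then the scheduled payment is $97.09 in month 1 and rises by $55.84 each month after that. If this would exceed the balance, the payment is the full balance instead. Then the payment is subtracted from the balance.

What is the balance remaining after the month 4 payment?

$254.68

# | Opening | Payment | End bal
1 | $978.08 | $97.09 | $880.99
2 | $880.99 | $152.93 | $728.06
3 | $728.06 | $208.77 | $519.29
4 | $519.29 | $264.61 | $254.68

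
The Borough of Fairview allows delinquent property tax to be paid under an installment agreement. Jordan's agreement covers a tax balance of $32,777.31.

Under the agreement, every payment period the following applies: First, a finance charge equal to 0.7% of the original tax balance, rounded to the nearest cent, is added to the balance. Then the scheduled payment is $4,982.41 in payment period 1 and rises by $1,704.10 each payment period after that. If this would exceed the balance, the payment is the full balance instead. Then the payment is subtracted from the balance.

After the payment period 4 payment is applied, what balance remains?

Payment period 1: opening $32,777.31; interest $229.44 → $33,006.75; payment $4,982.41; balance $28,024.34
Payment period 2: opening $28,024.34; interest $229.44 → $28,253.78; payment $6,686.51; balance $21,567.27
Payment period 3: opening $21,567.27; interest $229.44 → $21,796.71; payment $8,390.61; balance $13,406.10
Payment period 4: opening $13,406.10; interest $229.44 → $13,635.54; payment $10,094.71; balance $3,540.83

$3,540.83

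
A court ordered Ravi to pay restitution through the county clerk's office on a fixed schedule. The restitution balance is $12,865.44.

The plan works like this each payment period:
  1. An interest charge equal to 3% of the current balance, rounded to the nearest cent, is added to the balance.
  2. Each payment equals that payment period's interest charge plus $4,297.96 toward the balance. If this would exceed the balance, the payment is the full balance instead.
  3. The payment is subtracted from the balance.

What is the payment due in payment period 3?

Payment period 1: $12,865.44 +$385.96 interest = $13,251.40; pay $4,683.92 → $8,567.48
Payment period 2: $8,567.48 +$257.02 interest = $8,824.50; pay $4,554.98 → $4,269.52
Payment period 3: $4,269.52 +$128.09 interest = $4,397.61; pay $4,397.61 → $0.00

$4,397.61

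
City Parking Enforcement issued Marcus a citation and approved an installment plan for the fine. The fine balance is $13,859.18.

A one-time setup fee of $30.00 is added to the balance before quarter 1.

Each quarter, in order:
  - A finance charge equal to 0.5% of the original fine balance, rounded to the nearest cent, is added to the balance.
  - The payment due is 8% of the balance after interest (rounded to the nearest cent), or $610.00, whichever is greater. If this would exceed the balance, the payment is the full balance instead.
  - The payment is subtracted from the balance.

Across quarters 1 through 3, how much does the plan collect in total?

# | Opening | Interest | Payment | End bal
1 | $13,889.18 | $69.30 | $1,116.68 | $12,841.80
2 | $12,841.80 | $69.30 | $1,032.89 | $11,878.21
3 | $11,878.21 | $69.30 | $955.80 | $10,991.71
Total paid: $3,105.37

$3,105.37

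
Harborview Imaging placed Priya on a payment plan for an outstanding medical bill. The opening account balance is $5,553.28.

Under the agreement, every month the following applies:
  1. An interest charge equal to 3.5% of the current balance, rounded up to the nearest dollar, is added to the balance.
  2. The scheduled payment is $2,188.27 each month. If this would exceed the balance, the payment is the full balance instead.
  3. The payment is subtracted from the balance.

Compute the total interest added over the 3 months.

$373.00

Month 1: opening $5,553.28; interest $195.00 → $5,748.28; payment $2,188.27; balance $3,560.01
Month 2: opening $3,560.01; interest $125.00 → $3,685.01; payment $2,188.27; balance $1,496.74
Month 3: opening $1,496.74; interest $53.00 → $1,549.74; payment $1,549.74; balance $0.00
Total interest: $195.00 + $125.00 + $53.00 = $373.00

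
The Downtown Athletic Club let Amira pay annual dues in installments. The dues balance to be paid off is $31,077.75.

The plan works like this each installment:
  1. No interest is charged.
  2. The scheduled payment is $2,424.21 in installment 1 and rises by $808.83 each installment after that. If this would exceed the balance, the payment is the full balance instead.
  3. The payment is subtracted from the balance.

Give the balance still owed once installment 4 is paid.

$16,527.93

Installment 1: opening $31,077.75; payment $2,424.21; balance $28,653.54
Installment 2: opening $28,653.54; payment $3,233.04; balance $25,420.50
Installment 3: opening $25,420.50; payment $4,041.87; balance $21,378.63
Installment 4: opening $21,378.63; payment $4,850.70; balance $16,527.93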